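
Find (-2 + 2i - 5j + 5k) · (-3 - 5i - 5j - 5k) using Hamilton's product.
16 + 54i + 10j - 40k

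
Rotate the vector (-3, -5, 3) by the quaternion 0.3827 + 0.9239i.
(-3, 1.414, -5.657)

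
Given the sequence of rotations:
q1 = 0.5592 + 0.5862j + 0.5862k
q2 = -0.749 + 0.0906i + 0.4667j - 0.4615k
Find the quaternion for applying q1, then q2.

q2 · q1 = -0.4219 + 0.5948i - 0.2312j - 0.644k
-0.4219 + 0.5948i - 0.2312j - 0.644k


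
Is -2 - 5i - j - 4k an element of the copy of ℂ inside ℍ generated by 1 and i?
No. The quaternion -2 - 5i - j - 4k has j-coefficient y = -1 and k-coefficient z = -4, not both zero, so it does not lie in the complex subalgebra spanned by 1 and i.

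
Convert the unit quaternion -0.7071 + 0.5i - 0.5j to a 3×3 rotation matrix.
[[0.5, -0.5, 0.7071], [-0.5, 0.5, 0.7071], [-0.7071, -0.7071, 0]]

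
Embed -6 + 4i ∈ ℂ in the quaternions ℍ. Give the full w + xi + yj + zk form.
-6 + 4i + 0j + 0k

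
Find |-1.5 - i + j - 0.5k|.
2.121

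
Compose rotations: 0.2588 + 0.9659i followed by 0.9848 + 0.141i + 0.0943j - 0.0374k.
0.1187 + 0.9877i - 0.0117j - 0.1008k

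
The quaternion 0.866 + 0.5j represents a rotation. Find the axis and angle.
axis = (0, 1, 0), θ = π/3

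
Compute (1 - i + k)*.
1 + i - k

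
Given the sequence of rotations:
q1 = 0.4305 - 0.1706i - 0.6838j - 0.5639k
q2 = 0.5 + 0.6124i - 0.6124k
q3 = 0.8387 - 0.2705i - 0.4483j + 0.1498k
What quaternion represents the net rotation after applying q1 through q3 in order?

q2 · q1 = -0.0256 - 0.2404i + 0.1079j - 0.9643k
q3 · q2 · q1 = 0.1063 + 0.2214i - 0.1949j - 0.9496k
0.1063 + 0.2214i - 0.1949j - 0.9496k


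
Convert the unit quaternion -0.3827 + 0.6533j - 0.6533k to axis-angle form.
axis = (0, √2/2, -√2/2), θ = 5π/4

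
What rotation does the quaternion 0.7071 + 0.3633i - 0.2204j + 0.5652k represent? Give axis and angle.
axis = (0.5138, -0.3117, 0.7993), θ = π/2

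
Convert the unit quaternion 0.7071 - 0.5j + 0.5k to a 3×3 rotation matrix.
[[0, -0.7071, -0.7071], [0.7071, 0.5, -0.5], [0.7071, -0.5, 0.5]]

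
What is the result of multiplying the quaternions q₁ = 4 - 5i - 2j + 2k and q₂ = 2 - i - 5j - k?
-5 - 2i - 31j + 23k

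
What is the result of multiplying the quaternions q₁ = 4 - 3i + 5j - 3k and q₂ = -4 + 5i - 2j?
9 + 26i - 43j - 7k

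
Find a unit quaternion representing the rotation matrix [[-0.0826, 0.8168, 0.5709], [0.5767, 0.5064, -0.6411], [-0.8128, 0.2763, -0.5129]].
0.4772 + 0.4806i + 0.7249j - 0.1258k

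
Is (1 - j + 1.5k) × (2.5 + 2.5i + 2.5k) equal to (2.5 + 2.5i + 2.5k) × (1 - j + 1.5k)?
No: pq = -1.25 + 1.25j + 8.75k ≠ -1.25 + 5i - 6.25j + 3.75k = qp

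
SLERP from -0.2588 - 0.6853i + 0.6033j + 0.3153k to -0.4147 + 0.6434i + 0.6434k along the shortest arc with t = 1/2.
0.1037 - 0.8836i + 0.4012j - 0.2182k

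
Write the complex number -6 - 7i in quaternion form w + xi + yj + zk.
-6 - 7i + 0j + 0k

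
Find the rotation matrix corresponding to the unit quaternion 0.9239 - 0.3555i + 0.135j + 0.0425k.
[[0.9599, -0.1745, 0.2192], [-0.0175, 0.7436, 0.6684], [-0.2797, -0.6454, 0.7108]]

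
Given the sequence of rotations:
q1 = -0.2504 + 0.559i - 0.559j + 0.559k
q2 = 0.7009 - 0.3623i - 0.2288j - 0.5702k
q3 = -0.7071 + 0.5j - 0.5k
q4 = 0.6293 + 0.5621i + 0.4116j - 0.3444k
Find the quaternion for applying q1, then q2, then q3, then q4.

q2 · q1 = 0.2179 + 0.0359i - 0.4507j + 0.865k
q3 · q2 · q1 = 0.5038 + 0.1818i + 0.4097j - 0.7385k
q4 · q3 · q2 · q1 = -0.2081 + 0.2347i + 0.8177j - 0.4828k
-0.2081 + 0.2347i + 0.8177j - 0.4828k


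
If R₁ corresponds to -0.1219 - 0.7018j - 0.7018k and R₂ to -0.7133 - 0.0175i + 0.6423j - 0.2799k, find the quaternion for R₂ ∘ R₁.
0.3413 - 0.6451i + 0.41j + 0.547k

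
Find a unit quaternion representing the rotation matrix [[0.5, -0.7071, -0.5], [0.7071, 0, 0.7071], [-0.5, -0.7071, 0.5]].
0.7071 - 0.5i + 0.5k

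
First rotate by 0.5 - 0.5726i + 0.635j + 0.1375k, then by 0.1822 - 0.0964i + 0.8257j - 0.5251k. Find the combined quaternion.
-0.4162 + 0.2944i + 0.8425j + 0.1741k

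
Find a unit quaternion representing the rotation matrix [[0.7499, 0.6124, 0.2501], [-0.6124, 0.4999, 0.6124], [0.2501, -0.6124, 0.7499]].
0.866 - 0.3536i - 0.3536k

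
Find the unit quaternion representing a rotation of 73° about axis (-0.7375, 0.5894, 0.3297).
0.8039 - 0.4387i + 0.3506j + 0.1961k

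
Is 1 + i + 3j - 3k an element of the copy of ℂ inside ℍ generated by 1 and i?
No. The quaternion 1 + i + 3j - 3k has j-coefficient y = 3 and k-coefficient z = -3, not both zero, so it does not lie in the complex subalgebra spanned by 1 and i.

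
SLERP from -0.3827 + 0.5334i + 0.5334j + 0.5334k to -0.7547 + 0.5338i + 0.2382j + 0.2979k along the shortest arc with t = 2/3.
-0.6501 + 0.5512i + 0.3488j + 0.3897k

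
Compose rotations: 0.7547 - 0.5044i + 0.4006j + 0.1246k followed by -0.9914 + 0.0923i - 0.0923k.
-0.6902 + 0.6067i - 0.3621j - 0.1562k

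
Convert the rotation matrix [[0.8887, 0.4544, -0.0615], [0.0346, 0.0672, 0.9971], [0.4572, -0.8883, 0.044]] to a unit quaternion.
0.7071 - 0.6666i - 0.1834j - 0.1484k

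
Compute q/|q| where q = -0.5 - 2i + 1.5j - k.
-0.1826 - 0.7303i + 0.5477j - 0.3651k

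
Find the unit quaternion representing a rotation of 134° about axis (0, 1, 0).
0.3907 + 0.9205j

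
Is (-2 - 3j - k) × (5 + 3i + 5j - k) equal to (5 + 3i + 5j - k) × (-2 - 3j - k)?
No: pq = 4 + 2i - 28j + 6k ≠ 4 - 14i - 22j - 12k = qp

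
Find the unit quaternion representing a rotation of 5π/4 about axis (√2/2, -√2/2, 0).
-0.3827 + 0.6533i - 0.6533j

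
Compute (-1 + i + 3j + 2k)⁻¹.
-0.0667 - 0.0667i - 0.2j - 0.1333k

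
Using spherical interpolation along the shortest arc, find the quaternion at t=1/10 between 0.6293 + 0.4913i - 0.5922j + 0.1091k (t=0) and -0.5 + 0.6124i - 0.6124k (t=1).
0.6892 + 0.3887i - 0.5785j + 0.1978k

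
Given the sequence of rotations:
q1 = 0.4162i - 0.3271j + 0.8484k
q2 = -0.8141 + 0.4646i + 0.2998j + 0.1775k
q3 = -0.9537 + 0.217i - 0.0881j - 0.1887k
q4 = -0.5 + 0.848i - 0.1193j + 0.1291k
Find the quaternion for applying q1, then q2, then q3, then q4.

q2 · q1 = -0.2459 - 0.0264i - 0.054j - 0.9674k
q3 · q2 · q1 = 0.0529 + 0.0469i + 0.2881j + 0.955k
q4 · q3 · q2 · q1 = -0.1551 - 0.1297i - 0.9541j - 0.2208k
-0.1551 - 0.1297i - 0.9541j - 0.2208k


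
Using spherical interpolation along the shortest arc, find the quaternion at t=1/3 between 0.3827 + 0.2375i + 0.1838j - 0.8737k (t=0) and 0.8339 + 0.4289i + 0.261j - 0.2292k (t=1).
0.5822 + 0.3284i + 0.2279j - 0.708k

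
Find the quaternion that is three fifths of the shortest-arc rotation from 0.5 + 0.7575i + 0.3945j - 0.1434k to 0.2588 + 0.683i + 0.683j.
0.363 + 0.7277i + 0.579j - 0.0588k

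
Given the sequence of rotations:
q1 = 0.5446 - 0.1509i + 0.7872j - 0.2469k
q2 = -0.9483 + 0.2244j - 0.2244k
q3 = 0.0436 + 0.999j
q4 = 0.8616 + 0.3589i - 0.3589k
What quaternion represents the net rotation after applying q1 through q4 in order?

q2 · q1 = -0.7485 + 0.2643i - 0.5904j + 0.1458k
q3 · q2 · q1 = 0.5572 + 0.1572i - 0.7735j - 0.2577k
q4 · q3 · q2 · q1 = 0.3312 + 0.0578i - 0.6304j - 0.6996k
0.3312 + 0.0578i - 0.6304j - 0.6996k


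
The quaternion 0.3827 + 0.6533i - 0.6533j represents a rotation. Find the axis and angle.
axis = (√2/2, -√2/2, 0), θ = 3π/4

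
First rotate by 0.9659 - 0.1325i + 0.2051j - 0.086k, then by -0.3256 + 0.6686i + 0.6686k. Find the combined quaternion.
-0.1684 + 0.5518i - 0.0979j + 0.8109k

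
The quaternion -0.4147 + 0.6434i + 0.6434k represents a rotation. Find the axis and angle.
axis = (√2/2, 0, √2/2), θ = 229°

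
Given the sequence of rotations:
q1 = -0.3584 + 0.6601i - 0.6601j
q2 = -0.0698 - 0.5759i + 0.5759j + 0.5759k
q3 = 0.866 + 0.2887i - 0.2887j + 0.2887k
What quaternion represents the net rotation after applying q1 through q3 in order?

q2 · q1 = 0.7853 + 0.5405i + 0.2198j - 0.2064k
q3 · q2 · q1 = 0.6471 + 0.6909i + 0.1793j + 0.2675k
0.6471 + 0.6909i + 0.1793j + 0.2675k


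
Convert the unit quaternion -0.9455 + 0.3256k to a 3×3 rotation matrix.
[[0.788, 0.6157, 0], [-0.6157, 0.788, 0], [0, 0, 1]]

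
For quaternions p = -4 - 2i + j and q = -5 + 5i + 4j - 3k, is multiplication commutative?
No: pq = 26 - 13i - 27j - k ≠ 26 - 7i - 15j + 25k = qp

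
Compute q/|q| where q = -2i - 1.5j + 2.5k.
-0.5657i - 0.4243j + 0.7071k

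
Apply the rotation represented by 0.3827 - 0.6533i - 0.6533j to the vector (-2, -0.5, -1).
(-0.22, -2.28, -0.043)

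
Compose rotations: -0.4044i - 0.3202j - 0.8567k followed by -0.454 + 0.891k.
0.7633 + 0.4689i - 0.2149j + 0.3889k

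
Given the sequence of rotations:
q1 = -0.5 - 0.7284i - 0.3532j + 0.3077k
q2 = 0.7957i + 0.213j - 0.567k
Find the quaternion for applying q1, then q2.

q2 · q1 = 0.8293 - 0.5326i + 0.0617j + 0.1576k
0.8293 - 0.5326i + 0.0617j + 0.1576k


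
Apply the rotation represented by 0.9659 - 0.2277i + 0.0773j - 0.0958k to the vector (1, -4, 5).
(1.335, -1.607, 6.135)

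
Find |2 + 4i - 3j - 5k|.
√54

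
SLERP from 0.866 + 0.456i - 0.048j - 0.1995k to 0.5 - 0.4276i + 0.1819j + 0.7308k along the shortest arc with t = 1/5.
0.9538 + 0.299i + 0.0088j + 0.0291k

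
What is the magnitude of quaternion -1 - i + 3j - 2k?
√15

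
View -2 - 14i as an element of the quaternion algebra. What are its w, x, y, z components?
-2 - 14i + 0j + 0k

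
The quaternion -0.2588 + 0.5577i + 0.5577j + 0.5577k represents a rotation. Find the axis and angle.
axis = (√3/3, √3/3, √3/3), θ = 7π/6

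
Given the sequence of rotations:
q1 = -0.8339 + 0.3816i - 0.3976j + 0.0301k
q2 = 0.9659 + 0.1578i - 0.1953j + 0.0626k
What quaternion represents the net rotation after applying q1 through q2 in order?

q2 · q1 = -0.9452 + 0.256i - 0.202j - 0.0113k
-0.9452 + 0.256i - 0.202j - 0.0113k


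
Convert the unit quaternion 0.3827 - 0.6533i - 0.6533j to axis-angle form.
axis = (-√2/2, -√2/2, 0), θ = 3π/4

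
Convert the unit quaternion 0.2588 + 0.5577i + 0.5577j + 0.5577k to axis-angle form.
axis = (√3/3, √3/3, √3/3), θ = 5π/6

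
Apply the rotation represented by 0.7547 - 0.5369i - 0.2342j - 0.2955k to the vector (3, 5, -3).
(5.743, -2.186, -2.289)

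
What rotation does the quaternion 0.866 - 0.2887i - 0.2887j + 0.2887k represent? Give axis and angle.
axis = (-√3/3, -√3/3, √3/3), θ = π/3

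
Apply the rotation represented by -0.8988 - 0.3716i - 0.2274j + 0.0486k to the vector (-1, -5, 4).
(-0.683, -6.438, -0.303)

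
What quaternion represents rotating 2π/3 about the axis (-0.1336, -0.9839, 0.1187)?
0.5 - 0.1157i - 0.8521j + 0.1028k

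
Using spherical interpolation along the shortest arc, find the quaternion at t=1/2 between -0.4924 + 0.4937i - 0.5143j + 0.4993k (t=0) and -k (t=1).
-0.2844 + 0.2851i - 0.297j + 0.8658k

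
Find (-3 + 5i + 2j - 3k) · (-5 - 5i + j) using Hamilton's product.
38 - 7i + 2j + 30k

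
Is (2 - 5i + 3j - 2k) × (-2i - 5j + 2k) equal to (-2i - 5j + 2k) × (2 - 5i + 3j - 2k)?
No: pq = 9 - 8i + 4j + 35k ≠ 9 - 24j - 27k = qp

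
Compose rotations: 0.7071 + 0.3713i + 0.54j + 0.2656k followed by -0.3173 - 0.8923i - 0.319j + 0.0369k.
0.2694 - 0.8534i - 0.1462j - 0.4216k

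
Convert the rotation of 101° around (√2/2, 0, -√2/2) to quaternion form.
0.6361 + 0.5456i - 0.5456k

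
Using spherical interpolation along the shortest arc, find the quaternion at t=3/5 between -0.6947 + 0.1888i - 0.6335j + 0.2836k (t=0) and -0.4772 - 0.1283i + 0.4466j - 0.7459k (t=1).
-0.0131 + 0.1973i - 0.6741j + 0.7117k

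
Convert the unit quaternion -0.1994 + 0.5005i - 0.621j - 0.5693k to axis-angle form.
axis = (0.5108, -0.6337, -0.581), θ = 203°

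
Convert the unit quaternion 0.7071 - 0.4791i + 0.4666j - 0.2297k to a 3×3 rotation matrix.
[[0.459, -0.1223, 0.88], [-0.7719, 0.4354, 0.4632], [-0.4398, -0.8919, 0.1055]]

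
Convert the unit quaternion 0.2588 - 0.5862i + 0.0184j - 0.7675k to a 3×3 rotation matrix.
[[-0.1788, 0.3757, 0.9093], [-0.4188, -0.8654, 0.2752], [0.8903, -0.3317, 0.3121]]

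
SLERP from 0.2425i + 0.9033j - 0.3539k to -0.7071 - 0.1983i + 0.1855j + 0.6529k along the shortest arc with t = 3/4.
0.6323 + 0.2644i + 0.1584j - 0.7108k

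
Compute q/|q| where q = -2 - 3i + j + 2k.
-0.4714 - 0.7071i + 0.2357j + 0.4714k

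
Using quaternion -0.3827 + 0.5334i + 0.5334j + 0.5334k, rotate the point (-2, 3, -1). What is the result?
(3.047, -1.713, -1.334)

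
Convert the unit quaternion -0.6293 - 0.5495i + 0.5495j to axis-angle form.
axis = (-√2/2, √2/2, 0), θ = 258°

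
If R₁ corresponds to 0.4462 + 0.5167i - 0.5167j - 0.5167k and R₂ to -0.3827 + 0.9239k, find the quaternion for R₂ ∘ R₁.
0.3066 + 0.2796i + 0.6751j + 0.61k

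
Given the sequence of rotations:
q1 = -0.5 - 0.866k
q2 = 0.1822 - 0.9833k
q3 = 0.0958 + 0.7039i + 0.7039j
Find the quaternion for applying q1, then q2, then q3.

q2 · q1 = -0.9426 + 0.3339k
q3 · q2 · q1 = -0.0903 - 0.4285i - 0.8985j + 0.032k
-0.0903 - 0.4285i - 0.8985j + 0.032k


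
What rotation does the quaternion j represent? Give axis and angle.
axis = (0, 1, 0), θ = π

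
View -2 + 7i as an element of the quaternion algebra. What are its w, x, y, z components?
-2 + 7i + 0j + 0k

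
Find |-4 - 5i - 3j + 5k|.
√75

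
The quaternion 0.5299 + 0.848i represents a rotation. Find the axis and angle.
axis = (1, 0, 0), θ = 116°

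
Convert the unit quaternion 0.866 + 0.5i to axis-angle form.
axis = (1, 0, 0), θ = π/3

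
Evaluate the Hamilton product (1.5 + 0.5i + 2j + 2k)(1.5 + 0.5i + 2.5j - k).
-1 - 5.5i + 8.25j + 1.75k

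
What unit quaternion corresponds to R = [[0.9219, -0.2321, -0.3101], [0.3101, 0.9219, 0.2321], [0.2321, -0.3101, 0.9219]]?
0.9703 - 0.1397i - 0.1397j + 0.1397k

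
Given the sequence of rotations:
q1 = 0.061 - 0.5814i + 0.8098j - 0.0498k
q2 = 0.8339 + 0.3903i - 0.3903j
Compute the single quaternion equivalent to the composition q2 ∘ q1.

q2 · q1 = 0.5939 - 0.4416i + 0.6709j + 0.0476k
0.5939 - 0.4416i + 0.6709j + 0.0476k


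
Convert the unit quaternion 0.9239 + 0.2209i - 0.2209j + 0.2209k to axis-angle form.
axis = (√3/3, -√3/3, √3/3), θ = π/4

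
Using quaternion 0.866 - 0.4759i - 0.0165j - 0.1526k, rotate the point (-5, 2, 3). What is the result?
(-3.854, 4.732, -0.868)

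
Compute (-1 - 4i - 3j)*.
-1 + 4i + 3j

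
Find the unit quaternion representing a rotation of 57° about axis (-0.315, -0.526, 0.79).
0.8788 - 0.1503i - 0.251j + 0.377k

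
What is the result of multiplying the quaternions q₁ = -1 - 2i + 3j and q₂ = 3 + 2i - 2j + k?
7 - 5i + 13j - 3k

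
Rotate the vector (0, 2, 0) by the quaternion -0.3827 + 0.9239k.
(1.414, -1.414, 0)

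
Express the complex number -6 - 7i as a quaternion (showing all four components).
-6 - 7i + 0j + 0k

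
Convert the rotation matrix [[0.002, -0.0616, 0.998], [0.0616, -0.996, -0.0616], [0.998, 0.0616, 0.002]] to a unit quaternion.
0.0436 + 0.7064i + 0.7064k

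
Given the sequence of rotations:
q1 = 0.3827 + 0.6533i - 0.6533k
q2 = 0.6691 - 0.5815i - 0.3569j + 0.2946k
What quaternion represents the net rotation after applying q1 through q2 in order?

q2 · q1 = 0.8284 + 0.4477i - 0.324j - 0.0912k
0.8284 + 0.4477i - 0.324j - 0.0912k


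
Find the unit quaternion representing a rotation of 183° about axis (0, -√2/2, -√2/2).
-0.0262 - 0.7069j - 0.7069k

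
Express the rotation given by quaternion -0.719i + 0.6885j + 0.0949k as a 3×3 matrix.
[[0.0339, -0.9901, -0.1365], [-0.9901, -0.0519, 0.1307], [-0.1365, 0.1307, -0.982]]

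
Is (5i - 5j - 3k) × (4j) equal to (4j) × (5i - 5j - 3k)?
No: pq = 20 + 12i + 20k ≠ 20 - 12i - 20k = qp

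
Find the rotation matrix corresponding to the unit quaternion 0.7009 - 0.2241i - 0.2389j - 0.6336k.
[[0.083, 0.9953, -0.0509], [-0.7811, 0.0967, 0.6169], [0.6189, -0.0114, 0.7854]]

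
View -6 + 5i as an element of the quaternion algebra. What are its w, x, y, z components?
-6 + 5i + 0j + 0k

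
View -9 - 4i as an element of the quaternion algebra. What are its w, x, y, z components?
-9 - 4i + 0j + 0k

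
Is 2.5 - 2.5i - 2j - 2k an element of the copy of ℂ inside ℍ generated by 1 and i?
No. The quaternion 2.5 - 2.5i - 2j - 2k has j-coefficient y = -2 and k-coefficient z = -2, not both zero, so it does not lie in the complex subalgebra spanned by 1 and i.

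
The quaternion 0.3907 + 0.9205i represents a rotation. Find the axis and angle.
axis = (1, 0, 0), θ = 134°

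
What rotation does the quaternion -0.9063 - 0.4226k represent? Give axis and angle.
axis = (0, 0, -1), θ = 310°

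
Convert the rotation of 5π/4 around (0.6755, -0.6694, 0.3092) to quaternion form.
-0.3827 + 0.6241i - 0.6184j + 0.2857k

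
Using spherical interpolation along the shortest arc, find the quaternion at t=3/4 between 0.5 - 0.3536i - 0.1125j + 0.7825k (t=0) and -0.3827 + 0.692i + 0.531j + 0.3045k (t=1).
0.496 - 0.7136i - 0.4947j - 0.0016k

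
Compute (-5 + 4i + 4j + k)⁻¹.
-0.0862 - 0.069i - 0.069j - 0.0172k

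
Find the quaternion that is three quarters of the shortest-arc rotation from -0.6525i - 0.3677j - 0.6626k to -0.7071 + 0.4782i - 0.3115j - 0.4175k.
-0.6381 + 0.193i - 0.4155j - 0.6189k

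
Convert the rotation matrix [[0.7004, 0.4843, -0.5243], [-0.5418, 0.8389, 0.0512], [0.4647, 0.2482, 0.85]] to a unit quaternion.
0.9205 + 0.0535i - 0.2686j - 0.2787k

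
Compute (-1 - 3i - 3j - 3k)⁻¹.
-0.0357 + 0.1071i + 0.1071j + 0.1071k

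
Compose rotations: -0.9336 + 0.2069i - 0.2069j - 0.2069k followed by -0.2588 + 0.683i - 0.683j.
-0.041 - 0.5499i + 0.8325j + 0.0535k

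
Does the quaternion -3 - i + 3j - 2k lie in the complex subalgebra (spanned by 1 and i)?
No. The quaternion -3 - i + 3j - 2k has j-coefficient y = 3 and k-coefficient z = -2, not both zero, so it does not lie in the complex subalgebra spanned by 1 and i.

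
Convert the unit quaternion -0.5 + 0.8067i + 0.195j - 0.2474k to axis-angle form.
axis = (0.9315, 0.2252, -0.2857), θ = 4π/3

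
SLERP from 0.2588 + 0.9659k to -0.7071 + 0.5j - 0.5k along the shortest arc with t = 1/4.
0.4029 - 0.1401j + 0.9045k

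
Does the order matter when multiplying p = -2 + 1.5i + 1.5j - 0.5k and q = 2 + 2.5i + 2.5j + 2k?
Yes: pq = -10.5 + 2.25i - 6.25j - 5k ≠ -10.5 - 6.25i + 2.25j - 5k = qp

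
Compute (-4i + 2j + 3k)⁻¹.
0.1379i - 0.069j - 0.1034k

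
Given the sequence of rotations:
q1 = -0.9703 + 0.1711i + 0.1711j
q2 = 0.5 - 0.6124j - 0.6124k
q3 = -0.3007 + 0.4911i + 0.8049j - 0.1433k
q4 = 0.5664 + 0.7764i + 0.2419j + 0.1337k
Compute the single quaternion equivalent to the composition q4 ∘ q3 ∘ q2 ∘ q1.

q2 · q1 = -0.3804 + 0.1903i + 0.575j + 0.699k
q3 · q2 · q1 = -0.3417 + 0.401i - 0.8496j - 0.0265k
q4 · q3 · q2 · q1 = -0.2958 + 0.069i - 0.4897j - 0.8173k
-0.2958 + 0.069i - 0.4897j - 0.8173k


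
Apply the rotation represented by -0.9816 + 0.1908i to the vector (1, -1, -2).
(1, -1.676, -1.48)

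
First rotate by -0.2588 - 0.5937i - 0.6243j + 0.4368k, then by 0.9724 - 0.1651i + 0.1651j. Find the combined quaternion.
-0.2466 - 0.4625i - 0.5777j + 0.6258k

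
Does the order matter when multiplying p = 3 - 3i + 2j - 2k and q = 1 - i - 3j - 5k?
Yes: pq = -4 - 22i - 20j - 6k ≠ -4 + 10i + 6j - 28k = qp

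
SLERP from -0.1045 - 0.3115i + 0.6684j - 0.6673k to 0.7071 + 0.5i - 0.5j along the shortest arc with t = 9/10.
-0.6692 - 0.5011i + 0.543j - 0.0784k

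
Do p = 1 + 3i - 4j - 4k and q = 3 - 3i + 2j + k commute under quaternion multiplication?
No: pq = 24 + 10i - j - 17k ≠ 24 + 2i - 19j - 5k = qp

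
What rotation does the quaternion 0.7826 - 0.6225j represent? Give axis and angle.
axis = (0, -1, 0), θ = 77°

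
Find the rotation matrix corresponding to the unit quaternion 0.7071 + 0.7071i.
[[1, 0, 0], [0, 0, -1], [0, 1, 0]]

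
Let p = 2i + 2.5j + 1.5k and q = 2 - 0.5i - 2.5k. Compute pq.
4.75 - 2.25i + 9.25j + 4.25k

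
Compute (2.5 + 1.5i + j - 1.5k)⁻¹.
0.2128 - 0.1277i - 0.0851j + 0.1277k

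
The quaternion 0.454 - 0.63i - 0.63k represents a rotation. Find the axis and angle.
axis = (-√2/2, 0, -√2/2), θ = 126°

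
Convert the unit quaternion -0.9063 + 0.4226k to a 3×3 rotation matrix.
[[0.6428, 0.766, 0], [-0.766, 0.6428, 0], [0, 0, 1]]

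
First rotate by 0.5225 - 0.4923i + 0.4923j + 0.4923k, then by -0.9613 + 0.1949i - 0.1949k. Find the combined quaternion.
-0.3104 + 0.671i - 0.4732j - 0.4791k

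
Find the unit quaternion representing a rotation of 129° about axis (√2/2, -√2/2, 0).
0.4305 + 0.6382i - 0.6382j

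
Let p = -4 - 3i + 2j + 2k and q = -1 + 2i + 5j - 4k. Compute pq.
8 - 23i - 30j - 5k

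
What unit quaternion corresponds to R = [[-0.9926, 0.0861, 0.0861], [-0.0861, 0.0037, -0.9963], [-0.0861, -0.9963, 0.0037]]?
-0.061 - 0.7058j + 0.7058k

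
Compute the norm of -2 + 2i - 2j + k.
√13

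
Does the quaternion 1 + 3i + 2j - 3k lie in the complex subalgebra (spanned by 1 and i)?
No. The quaternion 1 + 3i + 2j - 3k has j-coefficient y = 2 and k-coefficient z = -3, not both zero, so it does not lie in the complex subalgebra spanned by 1 and i.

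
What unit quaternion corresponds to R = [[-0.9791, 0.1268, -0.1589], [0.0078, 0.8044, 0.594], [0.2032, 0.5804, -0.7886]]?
-0.0958 + 0.0356i + 0.945j + 0.3107k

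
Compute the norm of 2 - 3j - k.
√14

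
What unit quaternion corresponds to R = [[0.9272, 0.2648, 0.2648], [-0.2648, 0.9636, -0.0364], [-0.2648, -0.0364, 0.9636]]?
0.9816 + 0.1349j - 0.1349k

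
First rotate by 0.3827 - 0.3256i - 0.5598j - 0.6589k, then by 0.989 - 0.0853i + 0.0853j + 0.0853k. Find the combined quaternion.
0.4547 - 0.3631i - 0.605j - 0.5435k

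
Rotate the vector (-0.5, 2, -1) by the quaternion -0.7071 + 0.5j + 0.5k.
(2.121, 0.854, 0.146)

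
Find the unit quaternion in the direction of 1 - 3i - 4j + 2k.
0.1826 - 0.5477i - 0.7303j + 0.3651k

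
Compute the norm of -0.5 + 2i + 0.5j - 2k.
2.915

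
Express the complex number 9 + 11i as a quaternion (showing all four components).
9 + 11i + 0j + 0k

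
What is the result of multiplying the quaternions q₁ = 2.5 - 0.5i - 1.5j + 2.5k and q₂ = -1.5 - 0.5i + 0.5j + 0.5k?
-4.5 - 2.5i + 2.5j - 3.5k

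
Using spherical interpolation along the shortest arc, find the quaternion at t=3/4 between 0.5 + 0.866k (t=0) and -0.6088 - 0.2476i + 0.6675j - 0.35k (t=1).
0.6301 + 0.198i - 0.5339j + 0.5279k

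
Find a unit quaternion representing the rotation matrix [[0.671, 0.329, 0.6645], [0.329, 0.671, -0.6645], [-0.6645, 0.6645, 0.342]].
0.8191 + 0.4056i + 0.4056j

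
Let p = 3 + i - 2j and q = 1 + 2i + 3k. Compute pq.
1 + i - 5j + 13k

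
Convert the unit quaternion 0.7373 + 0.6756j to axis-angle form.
axis = (0, 1, 0), θ = 85°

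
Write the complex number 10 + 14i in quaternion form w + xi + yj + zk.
10 + 14i + 0j + 0k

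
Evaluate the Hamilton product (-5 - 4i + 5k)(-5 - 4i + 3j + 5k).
-16 + 25i - 15j - 62k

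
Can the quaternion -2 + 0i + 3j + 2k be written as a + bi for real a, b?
No. The quaternion -2 + 3j + 2k has j-coefficient y = 3 and k-coefficient z = 2, not both zero, so it does not lie in the complex subalgebra spanned by 1 and i.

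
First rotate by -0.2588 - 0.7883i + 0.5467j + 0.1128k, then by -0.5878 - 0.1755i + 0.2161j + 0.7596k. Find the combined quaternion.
-0.19 + 0.1179i - 0.9563j - 0.1885k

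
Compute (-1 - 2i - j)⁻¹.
-0.1667 + 0.3333i + 0.1667j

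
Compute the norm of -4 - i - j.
√18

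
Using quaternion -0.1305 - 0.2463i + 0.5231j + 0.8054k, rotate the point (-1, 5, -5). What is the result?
(3.274, -5.517, 3.138)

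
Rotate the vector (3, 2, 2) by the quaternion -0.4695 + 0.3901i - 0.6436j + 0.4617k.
(1.028, -2.724, -2.919)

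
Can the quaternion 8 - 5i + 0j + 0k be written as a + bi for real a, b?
Yes. The quaternion 8 - 5i has j- and k-coefficients y = z = 0, so it lies in the complex subalgebra spanned by 1 and i.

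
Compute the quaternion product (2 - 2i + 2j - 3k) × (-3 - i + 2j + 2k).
-6 + 14i + 5j + 11k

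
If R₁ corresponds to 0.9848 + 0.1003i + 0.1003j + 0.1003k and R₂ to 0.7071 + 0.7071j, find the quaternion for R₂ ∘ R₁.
0.6254 + 0.1418i + 0.7673j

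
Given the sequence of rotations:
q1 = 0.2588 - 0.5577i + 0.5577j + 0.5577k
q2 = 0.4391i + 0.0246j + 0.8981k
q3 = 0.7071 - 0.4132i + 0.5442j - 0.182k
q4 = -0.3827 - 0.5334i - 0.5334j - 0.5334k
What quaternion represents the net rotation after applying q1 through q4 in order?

q2 · q1 = -0.2697 - 0.3735i - 0.7394j + 0.491k
q3 · q2 · q1 = 0.1467 - 0.02i - 0.3987j + 0.9051k
q4 · q3 · q2 · q1 = 0.2033 - 0.766i + 0.5678j - 0.2226k
0.2033 - 0.766i + 0.5678j - 0.2226k


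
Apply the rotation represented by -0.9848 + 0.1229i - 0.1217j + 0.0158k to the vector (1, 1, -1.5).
(0.606, 0.551, -1.892)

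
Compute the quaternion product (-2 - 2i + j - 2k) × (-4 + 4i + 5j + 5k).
21 + 15i - 12j - 16k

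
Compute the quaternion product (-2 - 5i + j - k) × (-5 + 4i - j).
31 + 16i - 7j + 6k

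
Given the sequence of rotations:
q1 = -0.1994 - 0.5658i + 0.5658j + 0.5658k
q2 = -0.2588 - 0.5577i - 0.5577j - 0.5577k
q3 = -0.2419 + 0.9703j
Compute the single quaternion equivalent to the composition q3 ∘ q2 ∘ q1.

q2 · q1 = 0.3672 + 0.2576i + 0.5959j - 0.6663k
q3 · q2 · q1 = -0.667 - 0.7088i + 0.2121j - 0.0888k
-0.667 - 0.7088i + 0.2121j - 0.0888k


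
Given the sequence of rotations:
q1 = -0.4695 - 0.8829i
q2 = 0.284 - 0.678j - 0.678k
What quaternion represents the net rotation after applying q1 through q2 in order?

q2 · q1 = -0.1333 - 0.2507i + 0.9169j - 0.2803k
-0.1333 - 0.2507i + 0.9169j - 0.2803k


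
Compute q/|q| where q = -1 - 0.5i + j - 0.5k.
-0.6325 - 0.3162i + 0.6325j - 0.3162k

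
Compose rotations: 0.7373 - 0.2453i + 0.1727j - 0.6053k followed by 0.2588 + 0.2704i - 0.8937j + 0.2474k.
0.5612 + 0.6341i - 0.5112j - 0.1468k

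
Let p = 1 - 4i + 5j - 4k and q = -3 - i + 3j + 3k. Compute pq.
-10 + 38i + 4j + 8k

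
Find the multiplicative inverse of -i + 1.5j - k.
0.2353i - 0.3529j + 0.2353k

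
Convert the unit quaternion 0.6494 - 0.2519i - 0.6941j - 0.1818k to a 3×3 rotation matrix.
[[-0.0297, 0.5858, -0.8099], [0.1136, 0.807, 0.5795], [0.9931, -0.0748, -0.0905]]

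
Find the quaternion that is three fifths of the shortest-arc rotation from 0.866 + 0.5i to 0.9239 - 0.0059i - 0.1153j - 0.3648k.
0.948 + 0.2086i - 0.0724j - 0.2291k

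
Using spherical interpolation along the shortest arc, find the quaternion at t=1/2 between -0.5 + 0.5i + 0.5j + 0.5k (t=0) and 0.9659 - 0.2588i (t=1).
-0.8163 + 0.4226i + 0.2784j + 0.2784k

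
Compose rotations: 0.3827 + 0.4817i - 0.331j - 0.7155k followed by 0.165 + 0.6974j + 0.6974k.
0.793 - 0.1887i + 0.5482j - 0.1871k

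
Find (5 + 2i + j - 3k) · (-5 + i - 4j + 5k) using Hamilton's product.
-8 - 12i - 38j + 31k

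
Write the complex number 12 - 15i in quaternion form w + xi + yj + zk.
12 - 15i + 0j + 0k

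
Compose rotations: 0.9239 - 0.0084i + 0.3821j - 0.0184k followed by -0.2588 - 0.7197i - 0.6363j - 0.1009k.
-0.0039 - 0.6125i - 0.6992j - 0.3688k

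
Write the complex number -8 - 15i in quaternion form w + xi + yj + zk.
-8 - 15i + 0j + 0k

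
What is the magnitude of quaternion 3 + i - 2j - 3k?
√23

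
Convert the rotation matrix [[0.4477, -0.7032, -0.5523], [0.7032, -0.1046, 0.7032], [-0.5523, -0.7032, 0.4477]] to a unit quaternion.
0.6691 - 0.5255i + 0.5255k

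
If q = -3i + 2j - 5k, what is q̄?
3i - 2j + 5k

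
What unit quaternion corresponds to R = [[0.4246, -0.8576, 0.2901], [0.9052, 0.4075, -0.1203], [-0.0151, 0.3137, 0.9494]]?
0.8339 + 0.1301i + 0.0915j + 0.5285k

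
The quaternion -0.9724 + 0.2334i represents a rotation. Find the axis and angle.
axis = (1, 0, 0), θ = 333°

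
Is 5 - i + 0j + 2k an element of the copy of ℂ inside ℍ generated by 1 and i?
No. The quaternion 5 - i + 2k has j-coefficient y = 0 and k-coefficient z = 2, not both zero, so it does not lie in the complex subalgebra spanned by 1 and i.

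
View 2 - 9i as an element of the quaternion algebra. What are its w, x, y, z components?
2 - 9i + 0j + 0k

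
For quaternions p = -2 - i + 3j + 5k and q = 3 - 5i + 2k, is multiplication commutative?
No: pq = -21 + 13i - 14j + 26k ≠ -21 + i + 32j - 4k = qp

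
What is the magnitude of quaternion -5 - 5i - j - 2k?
√55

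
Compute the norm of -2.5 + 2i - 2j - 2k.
4.272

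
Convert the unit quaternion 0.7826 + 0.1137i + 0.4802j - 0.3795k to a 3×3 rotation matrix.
[[0.2508, 0.7032, 0.6653], [-0.4848, 0.6861, -0.5424], [-0.8379, -0.1865, 0.513]]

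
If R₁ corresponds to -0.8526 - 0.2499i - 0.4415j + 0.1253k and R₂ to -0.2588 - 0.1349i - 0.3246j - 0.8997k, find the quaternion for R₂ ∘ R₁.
0.1564 - 0.2582i + 0.6328j + 0.7131k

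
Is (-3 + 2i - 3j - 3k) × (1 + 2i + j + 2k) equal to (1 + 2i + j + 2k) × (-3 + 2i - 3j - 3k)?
No: pq = 2 - 7i - 16j - k ≠ 2 - i + 4j - 17k = qp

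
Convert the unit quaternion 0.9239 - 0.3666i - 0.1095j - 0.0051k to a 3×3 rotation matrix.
[[0.976, 0.0897, -0.1986], [0.0709, 0.7312, 0.6785], [0.2061, -0.6763, 0.7072]]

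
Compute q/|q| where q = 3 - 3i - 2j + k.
0.6255 - 0.6255i - 0.417j + 0.2085k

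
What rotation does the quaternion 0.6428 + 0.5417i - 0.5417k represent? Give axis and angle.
axis = (√2/2, 0, -√2/2), θ = 100°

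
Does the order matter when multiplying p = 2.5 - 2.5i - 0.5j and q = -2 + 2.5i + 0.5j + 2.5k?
Yes: pq = 1.5 + 10i + 8.5j + 6.25k ≠ 1.5 + 12.5i - 4j + 6.25k = qp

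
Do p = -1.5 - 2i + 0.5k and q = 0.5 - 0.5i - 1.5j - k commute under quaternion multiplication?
No: pq = -1.25 + 0.5i + 4.75k ≠ -1.25 - i + 4.5j - 1.25k = qp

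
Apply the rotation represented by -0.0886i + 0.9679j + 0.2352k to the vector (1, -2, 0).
(-0.641, -1.919, -0.952)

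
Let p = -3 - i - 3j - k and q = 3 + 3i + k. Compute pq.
-5 - 15i - 11j + 3k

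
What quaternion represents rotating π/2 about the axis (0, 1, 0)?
0.7071 + 0.7071j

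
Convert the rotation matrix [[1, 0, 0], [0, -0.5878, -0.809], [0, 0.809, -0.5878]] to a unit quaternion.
0.454 + 0.891i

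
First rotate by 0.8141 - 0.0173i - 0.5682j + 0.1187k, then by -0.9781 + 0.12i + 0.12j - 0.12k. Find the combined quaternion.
-0.7118 + 0.0607i + 0.6413j - 0.2799k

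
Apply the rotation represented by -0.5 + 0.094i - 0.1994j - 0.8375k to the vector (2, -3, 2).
(1.744, 3.717, 0.372)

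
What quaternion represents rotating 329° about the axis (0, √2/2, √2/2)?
-0.9636 + 0.189j + 0.189k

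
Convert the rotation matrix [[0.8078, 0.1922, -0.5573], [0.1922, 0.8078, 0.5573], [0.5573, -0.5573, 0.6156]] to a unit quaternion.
0.8988 - 0.31i - 0.31j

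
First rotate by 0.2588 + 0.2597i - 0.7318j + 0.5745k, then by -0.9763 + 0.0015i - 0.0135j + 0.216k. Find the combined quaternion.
-0.387 - 0.1028i + 0.7662j - 0.5026k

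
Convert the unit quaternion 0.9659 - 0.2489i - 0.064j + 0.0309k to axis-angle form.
axis = (-0.9616, -0.2472, 0.1194), θ = π/6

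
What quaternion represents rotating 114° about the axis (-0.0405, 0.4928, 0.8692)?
0.5446 - 0.034i + 0.4133j + 0.729k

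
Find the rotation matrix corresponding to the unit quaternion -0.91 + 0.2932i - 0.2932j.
[[0.8281, -0.1719, 0.5336], [-0.1719, 0.8281, 0.5336], [-0.5336, -0.5336, 0.6561]]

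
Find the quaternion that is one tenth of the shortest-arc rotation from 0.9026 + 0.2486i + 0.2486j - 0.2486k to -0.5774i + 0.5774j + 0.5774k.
0.8748 + 0.3239i + 0.158j - 0.3239k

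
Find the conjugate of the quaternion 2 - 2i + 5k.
2 + 2i - 5k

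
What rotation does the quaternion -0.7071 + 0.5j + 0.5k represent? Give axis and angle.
axis = (0, √2/2, √2/2), θ = 3π/2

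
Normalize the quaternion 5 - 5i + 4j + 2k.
0.5976 - 0.5976i + 0.4781j + 0.239k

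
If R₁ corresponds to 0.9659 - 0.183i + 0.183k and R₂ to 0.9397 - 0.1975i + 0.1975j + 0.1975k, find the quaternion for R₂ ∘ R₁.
0.8354 - 0.3266i + 0.1908j + 0.3989k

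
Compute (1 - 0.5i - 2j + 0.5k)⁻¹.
0.1818 + 0.0909i + 0.3636j - 0.0909k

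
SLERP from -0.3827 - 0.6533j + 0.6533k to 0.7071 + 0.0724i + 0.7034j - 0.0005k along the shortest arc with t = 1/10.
-0.4286 - 0.008i - 0.6763j + 0.599k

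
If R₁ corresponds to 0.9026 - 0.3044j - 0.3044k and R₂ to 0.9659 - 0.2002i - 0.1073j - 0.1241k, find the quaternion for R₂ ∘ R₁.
0.8014 - 0.1858i - 0.4518j - 0.3451k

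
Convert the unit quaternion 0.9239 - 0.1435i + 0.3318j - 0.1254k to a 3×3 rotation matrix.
[[0.7484, 0.1365, 0.6491], [-0.3269, 0.9274, 0.1819], [-0.5771, -0.3484, 0.7386]]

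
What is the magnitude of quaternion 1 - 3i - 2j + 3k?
√23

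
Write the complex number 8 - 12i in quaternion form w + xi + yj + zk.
8 - 12i + 0j + 0k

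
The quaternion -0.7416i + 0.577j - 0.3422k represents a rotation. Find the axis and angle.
axis = (-0.7416, 0.577, -0.3422), θ = π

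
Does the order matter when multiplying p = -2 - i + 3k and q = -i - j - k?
Yes: pq = 2 + 5i - 2j + 3k ≠ 2 - i + 6j + k = qp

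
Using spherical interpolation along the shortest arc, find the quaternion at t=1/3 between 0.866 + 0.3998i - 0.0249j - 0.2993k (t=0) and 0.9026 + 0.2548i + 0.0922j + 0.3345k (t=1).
0.9249 + 0.3692i + 0.0156j - 0.0889k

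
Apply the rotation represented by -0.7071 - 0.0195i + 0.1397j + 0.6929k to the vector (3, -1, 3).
(-1.646, -2.497, 3.171)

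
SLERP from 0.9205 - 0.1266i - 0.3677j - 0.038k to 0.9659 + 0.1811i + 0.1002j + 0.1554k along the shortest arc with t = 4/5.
0.9854 + 0.1213i + 0.004j + 0.1191k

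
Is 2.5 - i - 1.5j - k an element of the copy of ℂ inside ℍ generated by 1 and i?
No. The quaternion 2.5 - i - 1.5j - k has j-coefficient y = -1.5 and k-coefficient z = -1, not both zero, so it does not lie in the complex subalgebra spanned by 1 and i.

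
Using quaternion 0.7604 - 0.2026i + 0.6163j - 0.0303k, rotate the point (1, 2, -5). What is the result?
(-4.917, 0.183, -2.407)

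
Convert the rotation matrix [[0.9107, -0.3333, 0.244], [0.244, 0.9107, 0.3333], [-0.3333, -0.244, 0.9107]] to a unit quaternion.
0.9659 - 0.1494i + 0.1494j + 0.1494k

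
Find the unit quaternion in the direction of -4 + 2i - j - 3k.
-0.7303 + 0.3651i - 0.1826j - 0.5477k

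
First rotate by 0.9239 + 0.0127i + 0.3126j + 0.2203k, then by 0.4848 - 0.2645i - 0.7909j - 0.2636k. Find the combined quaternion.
0.7566 - 0.33i - 0.5242j - 0.2094k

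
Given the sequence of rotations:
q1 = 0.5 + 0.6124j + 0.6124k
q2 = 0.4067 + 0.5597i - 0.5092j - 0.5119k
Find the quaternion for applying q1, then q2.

q2 · q1 = 0.8287 + 0.2815i - 0.3483j + 0.3359k
0.8287 + 0.2815i - 0.3483j + 0.3359k


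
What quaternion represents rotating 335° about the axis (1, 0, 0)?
-0.9763 + 0.2164i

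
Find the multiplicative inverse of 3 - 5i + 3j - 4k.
0.0508 + 0.0847i - 0.0508j + 0.0678k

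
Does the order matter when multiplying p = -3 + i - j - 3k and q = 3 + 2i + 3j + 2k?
Yes: pq = -2 + 4i - 20j - 10k ≠ -2 - 10i - 4j - 20k = qp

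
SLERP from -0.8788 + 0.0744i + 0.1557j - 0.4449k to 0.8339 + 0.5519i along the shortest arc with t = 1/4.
-0.9237 - 0.0945i + 0.1227j - 0.3505k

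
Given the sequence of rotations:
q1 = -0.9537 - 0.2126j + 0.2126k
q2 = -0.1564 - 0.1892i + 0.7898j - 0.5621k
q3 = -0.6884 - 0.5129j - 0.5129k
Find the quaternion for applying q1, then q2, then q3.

q2 · q1 = 0.4366 + 0.2288i - 0.6798j + 0.543k
q3 · q2 · q1 = -0.3707 - 0.7847i + 0.1267j - 0.4804k
-0.3707 - 0.7847i + 0.1267j - 0.4804k


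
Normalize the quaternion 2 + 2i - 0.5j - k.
0.6576 + 0.6576i - 0.1644j - 0.3288k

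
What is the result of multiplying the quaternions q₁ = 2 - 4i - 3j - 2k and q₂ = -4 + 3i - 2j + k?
15i + 6j + 27k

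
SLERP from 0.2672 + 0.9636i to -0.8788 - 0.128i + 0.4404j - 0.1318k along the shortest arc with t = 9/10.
0.8663 + 0.2452i - 0.4169j + 0.1248k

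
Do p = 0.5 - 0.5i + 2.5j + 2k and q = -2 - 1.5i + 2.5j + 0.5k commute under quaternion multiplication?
No: pq = -9 - 3.5i - 6.5j - 1.25k ≠ -9 + 4i - j - 6.25k = qp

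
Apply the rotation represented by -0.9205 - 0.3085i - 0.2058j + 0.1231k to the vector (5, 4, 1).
(6.142, 2.001, 0.52)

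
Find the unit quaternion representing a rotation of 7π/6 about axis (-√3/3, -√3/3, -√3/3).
-0.2588 - 0.5577i - 0.5577j - 0.5577k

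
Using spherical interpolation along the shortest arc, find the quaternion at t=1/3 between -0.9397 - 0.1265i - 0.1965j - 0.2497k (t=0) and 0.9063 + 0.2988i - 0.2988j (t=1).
-0.9657 - 0.1921i - 0.0304j - 0.172k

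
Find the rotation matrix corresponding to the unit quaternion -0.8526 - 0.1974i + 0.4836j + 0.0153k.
[[0.5318, -0.1648, -0.8307], [-0.217, 0.9216, -0.3218], [0.8186, 0.3514, 0.4543]]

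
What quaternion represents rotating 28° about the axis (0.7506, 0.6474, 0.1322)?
0.9703 + 0.1816i + 0.1566j + 0.032k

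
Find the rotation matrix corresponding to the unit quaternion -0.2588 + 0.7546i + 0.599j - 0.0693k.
[[0.2728, 0.8681, -0.4146], [0.9399, -0.1484, 0.3076], [0.2055, -0.4736, -0.8564]]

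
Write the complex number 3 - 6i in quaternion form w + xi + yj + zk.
3 - 6i + 0j + 0k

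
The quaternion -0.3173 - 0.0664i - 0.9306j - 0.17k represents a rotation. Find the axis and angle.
axis = (-0.07, -0.9813, -0.1793), θ = 217°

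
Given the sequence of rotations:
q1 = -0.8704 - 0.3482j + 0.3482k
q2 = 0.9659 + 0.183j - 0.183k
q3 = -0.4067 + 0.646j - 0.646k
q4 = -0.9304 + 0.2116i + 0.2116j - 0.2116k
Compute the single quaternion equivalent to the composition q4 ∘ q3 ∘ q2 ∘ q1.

q2 · q1 = -0.7133 - 0.4956j + 0.4956k
q3 · q2 · q1 = 0.9304 - 0.2592j + 0.2592k
q4 · q3 · q2 · q1 = -0.756 + 0.1969i + 0.3832j - 0.4929k
-0.756 + 0.1969i + 0.3832j - 0.4929k


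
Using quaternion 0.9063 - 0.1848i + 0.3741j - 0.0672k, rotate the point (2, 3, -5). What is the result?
(-2.142, 0.824, -5.721)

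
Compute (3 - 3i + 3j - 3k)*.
3 + 3i - 3j + 3k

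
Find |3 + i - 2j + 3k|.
√23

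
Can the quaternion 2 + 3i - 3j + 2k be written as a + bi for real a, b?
No. The quaternion 2 + 3i - 3j + 2k has j-coefficient y = -3 and k-coefficient z = 2, not both zero, so it does not lie in the complex subalgebra spanned by 1 and i.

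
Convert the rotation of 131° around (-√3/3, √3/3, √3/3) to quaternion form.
0.4147 - 0.5254i + 0.5254j + 0.5254k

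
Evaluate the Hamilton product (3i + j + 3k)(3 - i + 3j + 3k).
-9 + 3i - 9j + 19k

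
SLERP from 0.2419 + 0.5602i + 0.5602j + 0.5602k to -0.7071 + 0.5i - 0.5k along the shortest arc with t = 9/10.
0.7173 - 0.4037i + 0.0793j + 0.5623k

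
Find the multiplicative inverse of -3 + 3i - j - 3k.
-0.1071 - 0.1071i + 0.0357j + 0.1071k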